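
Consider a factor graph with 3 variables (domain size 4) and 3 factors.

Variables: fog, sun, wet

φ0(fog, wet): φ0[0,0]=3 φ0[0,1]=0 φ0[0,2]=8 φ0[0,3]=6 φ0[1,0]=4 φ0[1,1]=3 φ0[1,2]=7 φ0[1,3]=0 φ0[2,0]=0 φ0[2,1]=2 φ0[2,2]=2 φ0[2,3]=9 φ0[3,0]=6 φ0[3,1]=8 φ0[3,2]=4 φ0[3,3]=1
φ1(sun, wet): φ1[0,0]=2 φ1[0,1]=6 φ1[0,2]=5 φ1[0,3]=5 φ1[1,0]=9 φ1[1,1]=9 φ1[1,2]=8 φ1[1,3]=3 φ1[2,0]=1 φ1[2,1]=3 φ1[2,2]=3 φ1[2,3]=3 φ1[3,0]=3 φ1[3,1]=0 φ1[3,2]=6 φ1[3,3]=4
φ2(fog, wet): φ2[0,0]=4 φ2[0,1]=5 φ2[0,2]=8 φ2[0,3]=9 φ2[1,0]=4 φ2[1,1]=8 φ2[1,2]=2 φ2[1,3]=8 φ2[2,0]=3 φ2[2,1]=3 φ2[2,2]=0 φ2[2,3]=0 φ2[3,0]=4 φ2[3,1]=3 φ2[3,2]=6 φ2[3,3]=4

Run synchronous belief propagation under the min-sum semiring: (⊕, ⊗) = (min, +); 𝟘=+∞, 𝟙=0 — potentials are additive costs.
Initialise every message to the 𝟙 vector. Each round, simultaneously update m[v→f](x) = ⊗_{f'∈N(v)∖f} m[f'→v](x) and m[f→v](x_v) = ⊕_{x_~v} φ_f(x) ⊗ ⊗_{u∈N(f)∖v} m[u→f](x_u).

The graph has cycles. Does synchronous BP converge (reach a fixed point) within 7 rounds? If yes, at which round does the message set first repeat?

init: all messages = 𝟙 over 4 values
r1 m[φ0→fog] = [0, 0, 0, 1]
r1 m[φ0→wet] = [0, 0, 2, 0]
r1 m[φ1→sun] = [2, 3, 1, 0]
r1 m[φ1→wet] = [1, 0, 3, 3]
r1 m[φ2→fog] = [4, 2, 0, 3]
r1 m[φ2→wet] = [3, 3, 0, 0]
r1 m[fog→φ0] = [0, 0, 0, 0]
r1 m[fog→φ2] = [0, 0, 0, 0]
r1 m[sun→φ1] = [0, 0, 0, 0]
r1 m[wet→φ0] = [0, 0, 0, 0]
r1 m[wet→φ1] = [0, 0, 0, 0]
r1 m[wet→φ2] = [0, 0, 0, 0]
r2 m[φ0→fog] = [0, 0, 0, 1]
r2 m[φ0→wet] = [0, 0, 2, 0]
r2 m[φ1→sun] = [2, 3, 1, 0]
r2 m[φ1→wet] = [1, 0, 3, 3]
r2 m[φ2→fog] = [4, 2, 0, 3]
r2 m[φ2→wet] = [3, 3, 0, 0]
r2 m[fog→φ0] = [4, 2, 0, 3]
r2 m[fog→φ2] = [0, 0, 0, 1]
r2 m[sun→φ1] = [0, 0, 0, 0]
r2 m[wet→φ0] = [4, 3, 3, 3]
r2 m[wet→φ1] = [3, 3, 2, 0]
r2 m[wet→φ2] = [1, 0, 5, 3]
r3 m[φ0→fog] = [3, 3, 4, 4]
r3 m[φ0→wet] = [0, 2, 2, 2]
r3 m[φ1→sun] = [5, 3, 3, 3]
r3 m[φ1→wet] = [1, 0, 3, 3]
r3 m[φ2→fog] = [5, 5, 3, 3]
r3 m[φ2→wet] = [3, 3, 0, 0]
r3 m[fog→φ0] = [4, 2, 0, 3]
r3 m[fog→φ2] = [0, 0, 0, 1]
r3 m[sun→φ1] = [0, 0, 0, 0]
r3 m[wet→φ0] = [4, 3, 3, 3]
r3 m[wet→φ1] = [3, 3, 2, 0]
r3 m[wet→φ2] = [1, 0, 5, 3]
r4 m[φ0→fog] = [3, 3, 4, 4]
r4 m[φ0→wet] = [0, 2, 2, 2]
r4 m[φ1→sun] = [5, 3, 3, 3]
r4 m[φ1→wet] = [1, 0, 3, 3]
r4 m[φ2→fog] = [5, 5, 3, 3]
r4 m[φ2→wet] = [3, 3, 0, 0]
r4 m[fog→φ0] = [5, 5, 3, 3]
r4 m[fog→φ2] = [3, 3, 4, 4]
r4 m[sun→φ1] = [0, 0, 0, 0]
r4 m[wet→φ0] = [4, 3, 3, 3]
r4 m[wet→φ1] = [3, 5, 2, 2]
r4 m[wet→φ2] = [1, 2, 5, 5]
r5 m[φ0→fog] = [3, 3, 4, 4]
r5 m[φ0→wet] = [3, 5, 5, 4]
r5 m[φ1→sun] = [5, 5, 4, 5]
r5 m[φ1→wet] = [1, 0, 3, 3]
r5 m[φ2→fog] = [5, 5, 4, 5]
r5 m[φ2→wet] = [7, 7, 4, 4]
r5 m[fog→φ0] = [5, 5, 3, 3]
r5 m[fog→φ2] = [3, 3, 4, 4]
r5 m[sun→φ1] = [0, 0, 0, 0]
r5 m[wet→φ0] = [4, 3, 3, 3]
r5 m[wet→φ1] = [3, 5, 2, 2]
r5 m[wet→φ2] = [1, 2, 5, 5]
r6 m[φ0→fog] = [3, 3, 4, 4]
r6 m[φ0→wet] = [3, 5, 5, 4]
r6 m[φ1→sun] = [5, 5, 4, 5]
r6 m[φ1→wet] = [1, 0, 3, 3]
r6 m[φ2→fog] = [5, 5, 4, 5]
r6 m[φ2→wet] = [7, 7, 4, 4]
r6 m[fog→φ0] = [5, 5, 4, 5]
r6 m[fog→φ2] = [3, 3, 4, 4]
r6 m[sun→φ1] = [0, 0, 0, 0]
r6 m[wet→φ0] = [8, 7, 7, 7]
r6 m[wet→φ1] = [10, 12, 9, 8]
r6 m[wet→φ2] = [4, 5, 8, 7]
r7 m[φ0→fog] = [7, 7, 8, 8]
r7 m[φ0→wet] = [4, 5, 6, 5]
r7 m[φ1→sun] = [12, 11, 11, 12]
r7 m[φ1→wet] = [1, 0, 3, 3]
r7 m[φ2→fog] = [8, 8, 7, 8]
r7 m[φ2→wet] = [7, 7, 4, 4]
r7 m[fog→φ0] = [5, 5, 4, 5]
r7 m[fog→φ2] = [3, 3, 4, 4]
r7 m[sun→φ1] = [0, 0, 0, 0]
r7 m[wet→φ0] = [8, 7, 7, 7]
r7 m[wet→φ1] = [10, 12, 9, 8]
r7 m[wet→φ2] = [4, 5, 8, 7]
no fixed point within 7 rounds

NOT CONVERGED within 7 rounds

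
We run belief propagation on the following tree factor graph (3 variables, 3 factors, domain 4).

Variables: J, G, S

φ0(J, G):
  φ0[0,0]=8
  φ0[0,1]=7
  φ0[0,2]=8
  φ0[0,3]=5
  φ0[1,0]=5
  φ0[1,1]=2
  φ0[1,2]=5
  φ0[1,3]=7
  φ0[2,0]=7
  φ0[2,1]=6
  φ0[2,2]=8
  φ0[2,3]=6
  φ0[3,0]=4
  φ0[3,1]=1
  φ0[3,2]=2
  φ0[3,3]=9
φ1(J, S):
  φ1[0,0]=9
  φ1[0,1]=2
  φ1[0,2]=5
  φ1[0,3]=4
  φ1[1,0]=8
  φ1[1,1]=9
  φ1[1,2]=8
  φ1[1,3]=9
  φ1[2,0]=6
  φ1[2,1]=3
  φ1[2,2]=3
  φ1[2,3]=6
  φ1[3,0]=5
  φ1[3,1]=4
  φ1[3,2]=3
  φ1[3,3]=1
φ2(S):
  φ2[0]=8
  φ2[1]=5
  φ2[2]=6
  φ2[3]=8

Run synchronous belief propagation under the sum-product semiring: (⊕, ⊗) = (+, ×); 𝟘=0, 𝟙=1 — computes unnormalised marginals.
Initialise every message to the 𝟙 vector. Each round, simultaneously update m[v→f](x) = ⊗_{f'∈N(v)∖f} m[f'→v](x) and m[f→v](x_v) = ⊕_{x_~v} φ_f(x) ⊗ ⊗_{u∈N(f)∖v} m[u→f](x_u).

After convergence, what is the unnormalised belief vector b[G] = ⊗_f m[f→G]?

b[G] = [3544, 2326, 3501, 3871]

init: all messages = 𝟙 over 4 values
r1 m[φ0→J] = [28, 19, 27, 16]
r1 m[φ0→G] = [24, 16, 23, 27]
r1 m[φ1→J] = [20, 34, 18, 13]
r1 m[φ1→S] = [28, 18, 19, 20]
r1 m[φ2→S] = [8, 5, 6, 8]
r1 m[J→φ0] = [1, 1, 1, 1]
r1 m[J→φ1] = [1, 1, 1, 1]
r1 m[G→φ0] = [1, 1, 1, 1]
r1 m[S→φ1] = [1, 1, 1, 1]
r1 m[S→φ2] = [1, 1, 1, 1]
r2 m[φ0→J] = [28, 19, 27, 16]
r2 m[φ0→G] = [24, 16, 23, 27]
r2 m[φ1→J] = [20, 34, 18, 13]
r2 m[φ1→S] = [28, 18, 19, 20]
r2 m[φ2→S] = [8, 5, 6, 8]
r2 m[J→φ0] = [20, 34, 18, 13]
r2 m[J→φ1] = [28, 19, 27, 16]
r2 m[G→φ0] = [1, 1, 1, 1]
r2 m[S→φ1] = [8, 5, 6, 8]
r2 m[S→φ2] = [28, 18, 19, 20]
r3 m[φ0→J] = [28, 19, 27, 16]
r3 m[φ0→G] = [508, 329, 500, 563]
r3 m[φ1→J] = [144, 229, 129, 86]
r3 m[φ1→S] = [646, 372, 421, 461]
r3 m[φ2→S] = [8, 5, 6, 8]
r3 m[J→φ0] = [20, 34, 18, 13]
r3 m[J→φ1] = [28, 19, 27, 16]
r3 m[G→φ0] = [1, 1, 1, 1]
r3 m[S→φ1] = [8, 5, 6, 8]
r3 m[S→φ2] = [28, 18, 19, 20]
r4 m[φ0→J] = [28, 19, 27, 16]
r4 m[φ0→G] = [508, 329, 500, 563]
r4 m[φ1→J] = [144, 229, 129, 86]
r4 m[φ1→S] = [646, 372, 421, 461]
r4 m[φ2→S] = [8, 5, 6, 8]
r4 m[J→φ0] = [144, 229, 129, 86]
r4 m[J→φ1] = [28, 19, 27, 16]
r4 m[G→φ0] = [1, 1, 1, 1]
r4 m[S→φ1] = [8, 5, 6, 8]
r4 m[S→φ2] = [646, 372, 421, 461]
r5 m[φ0→J] = [28, 19, 27, 16]
r5 m[φ0→G] = [3544, 2326, 3501, 3871]
r5 m[φ1→J] = [144, 229, 129, 86]
r5 m[φ1→S] = [646, 372, 421, 461]
r5 m[φ2→S] = [8, 5, 6, 8]
r5 m[J→φ0] = [144, 229, 129, 86]
r5 m[J→φ1] = [28, 19, 27, 16]
r5 m[G→φ0] = [1, 1, 1, 1]
r5 m[S→φ1] = [8, 5, 6, 8]
r5 m[S→φ2] = [646, 372, 421, 461]
r6 m[φ0→J] = [28, 19, 27, 16]
r6 m[φ0→G] = [3544, 2326, 3501, 3871]
r6 m[φ1→J] = [144, 229, 129, 86]
r6 m[φ1→S] = [646, 372, 421, 461]
r6 m[φ2→S] = [8, 5, 6, 8]
r6 m[J→φ0] = [144, 229, 129, 86]
r6 m[J→φ1] = [28, 19, 27, 16]
r6 m[G→φ0] = [1, 1, 1, 1]
r6 m[S→φ1] = [8, 5, 6, 8]
r6 m[S→φ2] = [646, 372, 421, 461]
fixed point reached at round 6
b[G] = ⊗ incoming = [3544, 2326, 3501, 3871]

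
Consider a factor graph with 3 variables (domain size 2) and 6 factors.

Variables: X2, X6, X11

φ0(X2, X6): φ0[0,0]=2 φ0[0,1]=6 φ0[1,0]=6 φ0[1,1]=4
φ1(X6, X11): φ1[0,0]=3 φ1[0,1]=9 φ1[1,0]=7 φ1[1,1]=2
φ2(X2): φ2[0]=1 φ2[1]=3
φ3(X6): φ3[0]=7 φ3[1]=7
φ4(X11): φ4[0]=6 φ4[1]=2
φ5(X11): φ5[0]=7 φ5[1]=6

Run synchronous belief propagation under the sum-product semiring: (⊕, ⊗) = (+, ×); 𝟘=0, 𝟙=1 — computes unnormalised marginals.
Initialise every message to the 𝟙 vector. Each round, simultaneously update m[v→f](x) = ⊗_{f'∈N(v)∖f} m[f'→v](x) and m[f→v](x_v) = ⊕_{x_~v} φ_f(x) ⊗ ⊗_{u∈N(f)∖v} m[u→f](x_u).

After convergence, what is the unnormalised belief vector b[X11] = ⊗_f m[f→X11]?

init: all messages = 𝟙 over 2 values
r1 m[φ0→X2] = [8, 10]
r1 m[φ0→X6] = [8, 10]
r1 m[φ1→X6] = [12, 9]
r1 m[φ1→X11] = [10, 11]
r1 m[φ2→X2] = [1, 3]
r1 m[φ3→X6] = [7, 7]
r1 m[φ4→X11] = [6, 2]
r1 m[φ5→X11] = [7, 6]
r1 m[X2→φ0] = [1, 1]
r1 m[X2→φ2] = [1, 1]
r1 m[X6→φ0] = [1, 1]
r1 m[X6→φ1] = [1, 1]
r1 m[X6→φ3] = [1, 1]
r1 m[X11→φ1] = [1, 1]
r1 m[X11→φ4] = [1, 1]
r1 m[X11→φ5] = [1, 1]
r2 m[φ0→X2] = [8, 10]
r2 m[φ0→X6] = [8, 10]
r2 m[φ1→X6] = [12, 9]
r2 m[φ1→X11] = [10, 11]
r2 m[φ2→X2] = [1, 3]
r2 m[φ3→X6] = [7, 7]
r2 m[φ4→X11] = [6, 2]
r2 m[φ5→X11] = [7, 6]
r2 m[X2→φ0] = [1, 3]
r2 m[X2→φ2] = [8, 10]
r2 m[X6→φ0] = [84, 63]
r2 m[X6→φ1] = [56, 70]
r2 m[X6→φ3] = [96, 90]
r2 m[X11→φ1] = [42, 12]
r2 m[X11→φ4] = [70, 66]
r2 m[X11→φ5] = [60, 22]
r3 m[φ0→X2] = [546, 756]
r3 m[φ0→X6] = [20, 18]
r3 m[φ1→X6] = [234, 318]
r3 m[φ1→X11] = [658, 644]
r3 m[φ2→X2] = [1, 3]
r3 m[φ3→X6] = [7, 7]
r3 m[φ4→X11] = [6, 2]
r3 m[φ5→X11] = [7, 6]
r3 m[X2→φ0] = [1, 3]
r3 m[X2→φ2] = [8, 10]
r3 m[X6→φ0] = [84, 63]
r3 m[X6→φ1] = [56, 70]
r3 m[X6→φ3] = [96, 90]
r3 m[X11→φ1] = [42, 12]
r3 m[X11→φ4] = [70, 66]
r3 m[X11→φ5] = [60, 22]
r4 m[φ0→X2] = [546, 756]
r4 m[φ0→X6] = [20, 18]
r4 m[φ1→X6] = [234, 318]
r4 m[φ1→X11] = [658, 644]
r4 m[φ2→X2] = [1, 3]
r4 m[φ3→X6] = [7, 7]
r4 m[φ4→X11] = [6, 2]
r4 m[φ5→X11] = [7, 6]
r4 m[X2→φ0] = [1, 3]
r4 m[X2→φ2] = [546, 756]
r4 m[X6→φ0] = [1638, 2226]
r4 m[X6→φ1] = [140, 126]
r4 m[X6→φ3] = [4680, 5724]
r4 m[X11→φ1] = [42, 12]
r4 m[X11→φ4] = [4606, 3864]
r4 m[X11→φ5] = [3948, 1288]
r5 m[φ0→X2] = [16632, 18732]
r5 m[φ0→X6] = [20, 18]
r5 m[φ1→X6] = [234, 318]
r5 m[φ1→X11] = [1302, 1512]
r5 m[φ2→X2] = [1, 3]
r5 m[φ3→X6] = [7, 7]
r5 m[φ4→X11] = [6, 2]
r5 m[φ5→X11] = [7, 6]
r5 m[X2→φ0] = [1, 3]
r5 m[X2→φ2] = [546, 756]
r5 m[X6→φ0] = [1638, 2226]
r5 m[X6→φ1] = [140, 126]
r5 m[X6→φ3] = [4680, 5724]
r5 m[X11→φ1] = [42, 12]
r5 m[X11→φ4] = [4606, 3864]
r5 m[X11→φ5] = [3948, 1288]
r6 m[φ0→X2] = [16632, 18732]
r6 m[φ0→X6] = [20, 18]
r6 m[φ1→X6] = [234, 318]
r6 m[φ1→X11] = [1302, 1512]
r6 m[φ2→X2] = [1, 3]
r6 m[φ3→X6] = [7, 7]
r6 m[φ4→X11] = [6, 2]
r6 m[φ5→X11] = [7, 6]
r6 m[X2→φ0] = [1, 3]
r6 m[X2→φ2] = [16632, 18732]
r6 m[X6→φ0] = [1638, 2226]
r6 m[X6→φ1] = [140, 126]
r6 m[X6→φ3] = [4680, 5724]
r6 m[X11→φ1] = [42, 12]
r6 m[X11→φ4] = [9114, 9072]
r6 m[X11→φ5] = [7812, 3024]
r7 m[φ0→X2] = [16632, 18732]
r7 m[φ0→X6] = [20, 18]
r7 m[φ1→X6] = [234, 318]
r7 m[φ1→X11] = [1302, 1512]
r7 m[φ2→X2] = [1, 3]
r7 m[φ3→X6] = [7, 7]
r7 m[φ4→X11] = [6, 2]
r7 m[φ5→X11] = [7, 6]
r7 m[X2→φ0] = [1, 3]
r7 m[X2→φ2] = [16632, 18732]
r7 m[X6→φ0] = [1638, 2226]
r7 m[X6→φ1] = [140, 126]
r7 m[X6→φ3] = [4680, 5724]
r7 m[X11→φ1] = [42, 12]
r7 m[X11→φ4] = [9114, 9072]
r7 m[X11→φ5] = [7812, 3024]
fixed point reached at round 7
b[X11] = ⊗ incoming = [54684, 18144]

b[X11] = [54684, 18144]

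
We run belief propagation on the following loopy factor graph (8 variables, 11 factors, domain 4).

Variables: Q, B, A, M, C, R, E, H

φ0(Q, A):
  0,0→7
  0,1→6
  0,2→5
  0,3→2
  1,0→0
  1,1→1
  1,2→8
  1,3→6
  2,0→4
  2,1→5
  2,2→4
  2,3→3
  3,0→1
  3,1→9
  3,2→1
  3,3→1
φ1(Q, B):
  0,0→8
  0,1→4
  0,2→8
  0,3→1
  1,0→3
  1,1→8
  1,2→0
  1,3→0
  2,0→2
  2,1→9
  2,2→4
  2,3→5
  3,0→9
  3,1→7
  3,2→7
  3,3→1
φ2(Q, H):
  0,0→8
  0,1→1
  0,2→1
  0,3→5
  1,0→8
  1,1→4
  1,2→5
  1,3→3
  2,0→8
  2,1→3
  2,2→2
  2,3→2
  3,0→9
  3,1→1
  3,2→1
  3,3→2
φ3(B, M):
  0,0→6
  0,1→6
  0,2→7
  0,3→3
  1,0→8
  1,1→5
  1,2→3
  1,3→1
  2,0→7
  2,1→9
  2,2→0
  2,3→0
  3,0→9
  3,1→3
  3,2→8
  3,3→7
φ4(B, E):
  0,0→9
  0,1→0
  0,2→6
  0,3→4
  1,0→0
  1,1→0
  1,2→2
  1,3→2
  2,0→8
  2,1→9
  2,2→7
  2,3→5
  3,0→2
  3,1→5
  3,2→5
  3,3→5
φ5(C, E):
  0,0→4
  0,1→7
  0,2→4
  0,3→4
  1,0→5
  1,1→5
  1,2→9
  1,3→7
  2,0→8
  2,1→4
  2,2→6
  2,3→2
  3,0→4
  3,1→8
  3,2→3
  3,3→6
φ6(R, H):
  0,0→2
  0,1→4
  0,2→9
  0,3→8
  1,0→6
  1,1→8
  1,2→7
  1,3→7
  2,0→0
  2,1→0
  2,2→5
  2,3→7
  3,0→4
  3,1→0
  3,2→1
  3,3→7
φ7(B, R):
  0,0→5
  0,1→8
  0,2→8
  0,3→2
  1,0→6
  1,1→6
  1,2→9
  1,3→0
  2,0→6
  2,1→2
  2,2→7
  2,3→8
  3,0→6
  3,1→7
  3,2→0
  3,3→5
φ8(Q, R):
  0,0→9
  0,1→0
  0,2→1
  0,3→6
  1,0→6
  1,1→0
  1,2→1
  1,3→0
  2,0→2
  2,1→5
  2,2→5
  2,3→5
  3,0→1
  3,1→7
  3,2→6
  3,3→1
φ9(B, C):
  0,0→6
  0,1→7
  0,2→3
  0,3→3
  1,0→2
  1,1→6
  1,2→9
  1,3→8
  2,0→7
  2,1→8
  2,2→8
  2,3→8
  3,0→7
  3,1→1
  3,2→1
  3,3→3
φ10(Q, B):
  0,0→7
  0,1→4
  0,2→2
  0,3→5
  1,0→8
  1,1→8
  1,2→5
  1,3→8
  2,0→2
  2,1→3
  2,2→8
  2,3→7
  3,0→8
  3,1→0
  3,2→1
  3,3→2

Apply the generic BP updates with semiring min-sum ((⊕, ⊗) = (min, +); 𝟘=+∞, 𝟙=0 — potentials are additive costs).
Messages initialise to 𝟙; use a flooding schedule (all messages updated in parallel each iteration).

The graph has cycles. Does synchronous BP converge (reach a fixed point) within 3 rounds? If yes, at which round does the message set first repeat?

NOT CONVERGED within 3 rounds

init: all messages = 𝟙 over 4 values
r1 m[φ0→Q] = [2, 0, 3, 1]
r1 m[φ0→A] = [0, 1, 1, 1]
r1 m[φ1→Q] = [1, 0, 2, 1]
r1 m[φ1→B] = [2, 4, 0, 0]
r1 m[φ2→Q] = [1, 3, 2, 1]
r1 m[φ2→H] = [8, 1, 1, 2]
r1 m[φ3→B] = [3, 1, 0, 3]
r1 m[φ3→M] = [6, 3, 0, 0]
r1 m[φ4→B] = [0, 0, 5, 2]
r1 m[φ4→E] = [0, 0, 2, 2]
r1 m[φ5→C] = [4, 5, 2, 3]
r1 m[φ5→E] = [4, 4, 3, 2]
r1 m[φ6→R] = [2, 6, 0, 0]
r1 m[φ6→H] = [0, 0, 1, 7]
r1 m[φ7→B] = [2, 0, 2, 0]
r1 m[φ7→R] = [5, 2, 0, 0]
r1 m[φ8→Q] = [0, 0, 2, 1]
r1 m[φ8→R] = [1, 0, 1, 0]
r1 m[φ9→B] = [3, 2, 7, 1]
r1 m[φ9→C] = [2, 1, 1, 3]
r1 m[φ10→Q] = [2, 5, 2, 0]
r1 m[φ10→B] = [2, 0, 1, 2]
r1 m[Q→φ0] = [0, 0, 0, 0]
r1 m[Q→φ1] = [0, 0, 0, 0]
r1 m[Q→φ2] = [0, 0, 0, 0]
r1 m[Q→φ8] = [0, 0, 0, 0]
r1 m[Q→φ10] = [0, 0, 0, 0]
r1 m[B→φ1] = [0, 0, 0, 0]
r1 m[B→φ3] = [0, 0, 0, 0]
r1 m[B→φ4] = [0, 0, 0, 0]
r1 m[B→φ7] = [0, 0, 0, 0]
r1 m[B→φ9] = [0, 0, 0, 0]
r1 m[B→φ10] = [0, 0, 0, 0]
r1 m[A→φ0] = [0, 0, 0, 0]
r1 m[M→φ3] = [0, 0, 0, 0]
r1 m[C→φ5] = [0, 0, 0, 0]
r1 m[C→φ9] = [0, 0, 0, 0]
r1 m[R→φ6] = [0, 0, 0, 0]
r1 m[R→φ7] = [0, 0, 0, 0]
r1 m[R→φ8] = [0, 0, 0, 0]
r1 m[E→φ4] = [0, 0, 0, 0]
r1 m[E→φ5] = [0, 0, 0, 0]
r1 m[H→φ2] = [0, 0, 0, 0]
r1 m[H→φ6] = [0, 0, 0, 0]
r2 m[φ0→Q] = [2, 0, 3, 1]
r2 m[φ0→A] = [0, 1, 1, 1]
r2 m[φ1→Q] = [1, 0, 2, 1]
r2 m[φ1→B] = [2, 4, 0, 0]
r2 m[φ2→Q] = [1, 3, 2, 1]
r2 m[φ2→H] = [8, 1, 1, 2]
r2 m[φ3→B] = [3, 1, 0, 3]
r2 m[φ3→M] = [6, 3, 0, 0]
r2 m[φ4→B] = [0, 0, 5, 2]
r2 m[φ4→E] = [0, 0, 2, 2]
r2 m[φ5→C] = [4, 5, 2, 3]
r2 m[φ5→E] = [4, 4, 3, 2]
r2 m[φ6→R] = [2, 6, 0, 0]
r2 m[φ6→H] = [0, 0, 1, 7]
r2 m[φ7→B] = [2, 0, 2, 0]
r2 m[φ7→R] = [5, 2, 0, 0]
r2 m[φ8→Q] = [0, 0, 2, 1]
r2 m[φ8→R] = [1, 0, 1, 0]
r2 m[φ9→B] = [3, 2, 7, 1]
r2 m[φ9→C] = [2, 1, 1, 3]
r2 m[φ10→Q] = [2, 5, 2, 0]
r2 m[φ10→B] = [2, 0, 1, 2]
r2 m[Q→φ0] = [4, 8, 8, 3]
r2 m[Q→φ1] = [5, 8, 9, 3]
r2 m[Q→φ2] = [5, 5, 9, 3]
r2 m[Q→φ8] = [6, 8, 9, 3]
r2 m[Q→φ10] = [4, 3, 9, 4]
r2 m[B→φ1] = [10, 3, 15, 8]
r2 m[B→φ3] = [9, 6, 15, 5]
r2 m[B→φ4] = [12, 7, 10, 6]
r2 m[B→φ7] = [10, 7, 13, 8]
r2 m[B→φ9] = [9, 5, 8, 7]
r2 m[B→φ10] = [10, 7, 14, 6]
r2 m[A→φ0] = [0, 0, 0, 0]
r2 m[M→φ3] = [0, 0, 0, 0]
r2 m[C→φ5] = [2, 1, 1, 3]
r2 m[C→φ9] = [4, 5, 2, 3]
r2 m[R→φ6] = [6, 2, 1, 0]
r2 m[R→φ7] = [3, 6, 1, 0]
r2 m[R→φ8] = [7, 8, 0, 0]
r2 m[E→φ4] = [4, 4, 3, 2]
r2 m[E→φ5] = [0, 0, 2, 2]
r2 m[H→φ2] = [0, 0, 1, 7]
r2 m[H→φ6] = [8, 1, 1, 2]
r3 m[φ0→Q] = [2, 0, 3, 1]
r3 m[φ0→A] = [4, 9, 4, 4]
r3 m[φ1→Q] = [7, 8, 12, 9]
r3 m[φ1→B] = [11, 9, 8, 4]
r3 m[φ2→Q] = [1, 4, 3, 1]
r3 m[φ2→H] = [12, 4, 4, 5]
r3 m[φ3→B] = [3, 1, 0, 3]
r3 m[φ3→M] = [14, 8, 9, 7]
r3 m[φ4→B] = [4, 4, 7, 6]
r3 m[φ4→E] = [7, 7, 9, 9]
r3 m[φ5→C] = [4, 5, 4, 4]
r3 m[φ5→E] = [6, 5, 6, 3]
r3 m[φ6→R] = [5, 8, 1, 1]
r3 m[φ6→H] = [1, 0, 1, 7]
r3 m[φ7→B] = [2, 0, 8, 1]
r3 m[φ7→R] = [13, 13, 8, 7]
r3 m[φ8→Q] = [1, 0, 5, 1]
r3 m[φ8→R] = [4, 6, 7, 4]
r3 m[φ9→B] = [5, 6, 10, 3]
r3 m[φ9→C] = [7, 8, 8, 10]
r3 m[φ10→Q] = [11, 14, 10, 7]
r3 m[φ10→B] = [11, 4, 5, 6]
r3 m[Q→φ0] = [4, 8, 8, 3]
r3 m[Q→φ1] = [5, 8, 9, 3]
r3 m[Q→φ2] = [5, 5, 9, 3]
r3 m[Q→φ8] = [6, 8, 9, 3]
r3 m[Q→φ10] = [4, 3, 9, 4]
r3 m[B→φ1] = [10, 3, 15, 8]
r3 m[B→φ3] = [9, 6, 15, 5]
r3 m[B→φ4] = [12, 7, 10, 6]
r3 m[B→φ7] = [10, 7, 13, 8]
r3 m[B→φ9] = [9, 5, 8, 7]
r3 m[B→φ10] = [10, 7, 14, 6]
r3 m[A→φ0] = [0, 0, 0, 0]
r3 m[M→φ3] = [0, 0, 0, 0]
r3 m[C→φ5] = [2, 1, 1, 3]
r3 m[C→φ9] = [4, 5, 2, 3]
r3 m[R→φ6] = [6, 2, 1, 0]
r3 m[R→φ7] = [3, 6, 1, 0]
r3 m[R→φ8] = [7, 8, 0, 0]
r3 m[E→φ4] = [4, 4, 3, 2]
r3 m[E→φ5] = [0, 0, 2, 2]
r3 m[H→φ2] = [0, 0, 1, 7]
r3 m[H→φ6] = [8, 1, 1, 2]
no fixed point within 3 rounds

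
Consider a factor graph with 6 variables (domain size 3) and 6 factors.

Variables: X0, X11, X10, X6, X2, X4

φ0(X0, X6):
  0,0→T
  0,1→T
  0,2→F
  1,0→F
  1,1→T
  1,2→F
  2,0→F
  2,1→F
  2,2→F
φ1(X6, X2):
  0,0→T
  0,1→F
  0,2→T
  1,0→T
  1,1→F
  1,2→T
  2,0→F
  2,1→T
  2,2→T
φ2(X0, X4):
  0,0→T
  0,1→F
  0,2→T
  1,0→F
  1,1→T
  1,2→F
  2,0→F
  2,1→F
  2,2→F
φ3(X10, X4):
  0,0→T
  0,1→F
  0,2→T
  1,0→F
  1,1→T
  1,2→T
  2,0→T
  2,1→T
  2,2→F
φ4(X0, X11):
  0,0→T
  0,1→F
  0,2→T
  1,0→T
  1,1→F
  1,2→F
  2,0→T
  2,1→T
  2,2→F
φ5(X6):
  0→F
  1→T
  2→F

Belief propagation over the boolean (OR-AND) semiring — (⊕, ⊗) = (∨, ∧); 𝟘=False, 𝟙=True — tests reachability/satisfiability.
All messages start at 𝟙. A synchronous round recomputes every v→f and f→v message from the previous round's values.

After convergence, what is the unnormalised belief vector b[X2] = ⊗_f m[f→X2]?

b[X2] = [T, F, T]

init: all messages = 𝟙 over 3 values
r1 m[φ0→X0] = [T, T, F]
r1 m[φ0→X6] = [T, T, F]
r1 m[φ1→X6] = [T, T, T]
r1 m[φ1→X2] = [T, T, T]
r1 m[φ2→X0] = [T, T, F]
r1 m[φ2→X4] = [T, T, T]
r1 m[φ3→X10] = [T, T, T]
r1 m[φ3→X4] = [T, T, T]
r1 m[φ4→X0] = [T, T, T]
r1 m[φ4→X11] = [T, T, T]
r1 m[φ5→X6] = [F, T, F]
r1 m[X0→φ0] = [T, T, T]
r1 m[X0→φ2] = [T, T, T]
r1 m[X0→φ4] = [T, T, T]
r1 m[X11→φ4] = [T, T, T]
r1 m[X10→φ3] = [T, T, T]
r1 m[X6→φ0] = [T, T, T]
r1 m[X6→φ1] = [T, T, T]
r1 m[X6→φ5] = [T, T, T]
r1 m[X2→φ1] = [T, T, T]
r1 m[X4→φ2] = [T, T, T]
r1 m[X4→φ3] = [T, T, T]
r2 m[φ0→X0] = [T, T, F]
r2 m[φ0→X6] = [T, T, F]
r2 m[φ1→X6] = [T, T, T]
r2 m[φ1→X2] = [T, T, T]
r2 m[φ2→X0] = [T, T, F]
r2 m[φ2→X4] = [T, T, T]
r2 m[φ3→X10] = [T, T, T]
r2 m[φ3→X4] = [T, T, T]
r2 m[φ4→X0] = [T, T, T]
r2 m[φ4→X11] = [T, T, T]
r2 m[φ5→X6] = [F, T, F]
r2 m[X0→φ0] = [T, T, F]
r2 m[X0→φ2] = [T, T, F]
r2 m[X0→φ4] = [T, T, F]
r2 m[X11→φ4] = [T, T, T]
r2 m[X10→φ3] = [T, T, T]
r2 m[X6→φ0] = [F, T, F]
r2 m[X6→φ1] = [F, T, F]
r2 m[X6→φ5] = [T, T, F]
r2 m[X2→φ1] = [T, T, T]
r2 m[X4→φ2] = [T, T, T]
r2 m[X4→φ3] = [T, T, T]
r3 m[φ0→X0] = [T, T, F]
r3 m[φ0→X6] = [T, T, F]
r3 m[φ1→X6] = [T, T, T]
r3 m[φ1→X2] = [T, F, T]
r3 m[φ2→X0] = [T, T, F]
r3 m[φ2→X4] = [T, T, T]
r3 m[φ3→X10] = [T, T, T]
r3 m[φ3→X4] = [T, T, T]
r3 m[φ4→X0] = [T, T, T]
r3 m[φ4→X11] = [T, F, T]
r3 m[φ5→X6] = [F, T, F]
r3 m[X0→φ0] = [T, T, F]
r3 m[X0→φ2] = [T, T, F]
r3 m[X0→φ4] = [T, T, F]
r3 m[X11→φ4] = [T, T, T]
r3 m[X10→φ3] = [T, T, T]
r3 m[X6→φ0] = [F, T, F]
r3 m[X6→φ1] = [F, T, F]
r3 m[X6→φ5] = [T, T, F]
r3 m[X2→φ1] = [T, T, T]
r3 m[X4→φ2] = [T, T, T]
r3 m[X4→φ3] = [T, T, T]
r4 m[φ0→X0] = [T, T, F]
r4 m[φ0→X6] = [T, T, F]
r4 m[φ1→X6] = [T, T, T]
r4 m[φ1→X2] = [T, F, T]
r4 m[φ2→X0] = [T, T, F]
r4 m[φ2→X4] = [T, T, T]
r4 m[φ3→X10] = [T, T, T]
r4 m[φ3→X4] = [T, T, T]
r4 m[φ4→X0] = [T, T, T]
r4 m[φ4→X11] = [T, F, T]
r4 m[φ5→X6] = [F, T, F]
r4 m[X0→φ0] = [T, T, F]
r4 m[X0→φ2] = [T, T, F]
r4 m[X0→φ4] = [T, T, F]
r4 m[X11→φ4] = [T, T, T]
r4 m[X10→φ3] = [T, T, T]
r4 m[X6→φ0] = [F, T, F]
r4 m[X6→φ1] = [F, T, F]
r4 m[X6→φ5] = [T, T, F]
r4 m[X2→φ1] = [T, T, T]
r4 m[X4→φ2] = [T, T, T]
r4 m[X4→φ3] = [T, T, T]
fixed point reached at round 4
b[X2] = ⊗ incoming = [T, F, T]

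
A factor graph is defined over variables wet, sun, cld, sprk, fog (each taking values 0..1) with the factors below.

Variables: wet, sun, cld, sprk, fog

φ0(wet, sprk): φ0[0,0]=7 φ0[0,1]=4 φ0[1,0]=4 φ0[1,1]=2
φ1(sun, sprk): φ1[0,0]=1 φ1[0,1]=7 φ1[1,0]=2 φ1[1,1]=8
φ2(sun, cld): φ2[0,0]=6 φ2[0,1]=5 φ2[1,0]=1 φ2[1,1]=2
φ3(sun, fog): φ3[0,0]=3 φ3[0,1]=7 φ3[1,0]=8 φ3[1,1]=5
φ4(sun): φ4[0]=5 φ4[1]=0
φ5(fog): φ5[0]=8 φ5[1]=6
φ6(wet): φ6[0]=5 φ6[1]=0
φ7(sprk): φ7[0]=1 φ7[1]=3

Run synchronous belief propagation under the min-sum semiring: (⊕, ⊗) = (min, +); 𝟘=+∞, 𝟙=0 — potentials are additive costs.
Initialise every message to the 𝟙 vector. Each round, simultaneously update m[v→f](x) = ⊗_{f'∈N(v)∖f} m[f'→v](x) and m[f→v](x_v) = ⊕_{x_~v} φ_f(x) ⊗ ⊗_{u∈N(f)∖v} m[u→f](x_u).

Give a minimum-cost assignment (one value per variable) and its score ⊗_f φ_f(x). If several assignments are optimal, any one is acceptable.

assignment: (wet=1, sun=1, cld=0, sprk=0, fog=1); score = 19

init: all messages = 𝟙 over 2 values
r1 m[φ0→wet] = [4, 2]
r1 m[φ0→sprk] = [4, 2]
r1 m[φ1→sun] = [1, 2]
r1 m[φ1→sprk] = [1, 7]
r1 m[φ2→sun] = [5, 1]
r1 m[φ2→cld] = [1, 2]
r1 m[φ3→sun] = [3, 5]
r1 m[φ3→fog] = [3, 5]
r1 m[φ4→sun] = [5, 0]
r1 m[φ5→fog] = [8, 6]
r1 m[φ6→wet] = [5, 0]
r1 m[φ7→sprk] = [1, 3]
r1 m[wet→φ0] = [0, 0]
r1 m[wet→φ6] = [0, 0]
r1 m[sun→φ1] = [0, 0]
r1 m[sun→φ2] = [0, 0]
r1 m[sun→φ3] = [0, 0]
r1 m[sun→φ4] = [0, 0]
r1 m[cld→φ2] = [0, 0]
r1 m[sprk→φ0] = [0, 0]
r1 m[sprk→φ1] = [0, 0]
r1 m[sprk→φ7] = [0, 0]
r1 m[fog→φ3] = [0, 0]
r1 m[fog→φ5] = [0, 0]
r2 m[φ0→wet] = [4, 2]
r2 m[φ0→sprk] = [4, 2]
r2 m[φ1→sun] = [1, 2]
r2 m[φ1→sprk] = [1, 7]
r2 m[φ2→sun] = [5, 1]
r2 m[φ2→cld] = [1, 2]
r2 m[φ3→sun] = [3, 5]
r2 m[φ3→fog] = [3, 5]
r2 m[φ4→sun] = [5, 0]
r2 m[φ5→fog] = [8, 6]
r2 m[φ6→wet] = [5, 0]
r2 m[φ7→sprk] = [1, 3]
r2 m[wet→φ0] = [5, 0]
r2 m[wet→φ6] = [4, 2]
r2 m[sun→φ1] = [13, 6]
r2 m[sun→φ2] = [9, 7]
r2 m[sun→φ3] = [11, 3]
r2 m[sun→φ4] = [9, 8]
r2 m[cld→φ2] = [0, 0]
r2 m[sprk→φ0] = [2, 10]
r2 m[sprk→φ1] = [5, 5]
r2 m[sprk→φ7] = [5, 9]
r2 m[fog→φ3] = [8, 6]
r2 m[fog→φ5] = [3, 5]
r3 m[φ0→wet] = [9, 6]
r3 m[φ0→sprk] = [4, 2]
r3 m[φ1→sun] = [6, 7]
r3 m[φ1→sprk] = [8, 14]
r3 m[φ2→sun] = [5, 1]
r3 m[φ2→cld] = [8, 9]
r3 m[φ3→sun] = [11, 11]
r3 m[φ3→fog] = [11, 8]
r3 m[φ4→sun] = [5, 0]
r3 m[φ5→fog] = [8, 6]
r3 m[φ6→wet] = [5, 0]
r3 m[φ7→sprk] = [1, 3]
r3 m[wet→φ0] = [5, 0]
r3 m[wet→φ6] = [4, 2]
r3 m[sun→φ1] = [13, 6]
r3 m[sun→φ2] = [9, 7]
r3 m[sun→φ3] = [11, 3]
r3 m[sun→φ4] = [9, 8]
r3 m[cld→φ2] = [0, 0]
r3 m[sprk→φ0] = [2, 10]
r3 m[sprk→φ1] = [5, 5]
r3 m[sprk→φ7] = [5, 9]
r3 m[fog→φ3] = [8, 6]
r3 m[fog→φ5] = [3, 5]
r4 m[φ0→wet] = [9, 6]
r4 m[φ0→sprk] = [4, 2]
r4 m[φ1→sun] = [6, 7]
r4 m[φ1→sprk] = [8, 14]
r4 m[φ2→sun] = [5, 1]
r4 m[φ2→cld] = [8, 9]
r4 m[φ3→sun] = [11, 11]
r4 m[φ3→fog] = [11, 8]
r4 m[φ4→sun] = [5, 0]
r4 m[φ5→fog] = [8, 6]
r4 m[φ6→wet] = [5, 0]
r4 m[φ7→sprk] = [1, 3]
r4 m[wet→φ0] = [5, 0]
r4 m[wet→φ6] = [9, 6]
r4 m[sun→φ1] = [21, 12]
r4 m[sun→φ2] = [22, 18]
r4 m[sun→φ3] = [16, 8]
r4 m[sun→φ4] = [22, 19]
r4 m[cld→φ2] = [0, 0]
r4 m[sprk→φ0] = [9, 17]
r4 m[sprk→φ1] = [5, 5]
r4 m[sprk→φ7] = [12, 16]
r4 m[fog→φ3] = [8, 6]
r4 m[fog→φ5] = [11, 8]
r5 m[φ0→wet] = [16, 13]
r5 m[φ0→sprk] = [4, 2]
r5 m[φ1→sun] = [6, 7]
r5 m[φ1→sprk] = [14, 20]
r5 m[φ2→sun] = [5, 1]
r5 m[φ2→cld] = [19, 20]
r5 m[φ3→sun] = [11, 11]
r5 m[φ3→fog] = [16, 13]
r5 m[φ4→sun] = [5, 0]
r5 m[φ5→fog] = [8, 6]
r5 m[φ6→wet] = [5, 0]
r5 m[φ7→sprk] = [1, 3]
r5 m[wet→φ0] = [5, 0]
r5 m[wet→φ6] = [9, 6]
r5 m[sun→φ1] = [21, 12]
r5 m[sun→φ2] = [22, 18]
r5 m[sun→φ3] = [16, 8]
r5 m[sun→φ4] = [22, 19]
r5 m[cld→φ2] = [0, 0]
r5 m[sprk→φ0] = [9, 17]
r5 m[sprk→φ1] = [5, 5]
r5 m[sprk→φ7] = [12, 16]
r5 m[fog→φ3] = [8, 6]
r5 m[fog→φ5] = [11, 8]
r6 m[φ0→wet] = [16, 13]
r6 m[φ0→sprk] = [4, 2]
r6 m[φ1→sun] = [6, 7]
r6 m[φ1→sprk] = [14, 20]
r6 m[φ2→sun] = [5, 1]
r6 m[φ2→cld] = [19, 20]
r6 m[φ3→sun] = [11, 11]
r6 m[φ3→fog] = [16, 13]
r6 m[φ4→sun] = [5, 0]
r6 m[φ5→fog] = [8, 6]
r6 m[φ6→wet] = [5, 0]
r6 m[φ7→sprk] = [1, 3]
r6 m[wet→φ0] = [5, 0]
r6 m[wet→φ6] = [16, 13]
r6 m[sun→φ1] = [21, 12]
r6 m[sun→φ2] = [22, 18]
r6 m[sun→φ3] = [16, 8]
r6 m[sun→φ4] = [22, 19]
r6 m[cld→φ2] = [0, 0]
r6 m[sprk→φ0] = [15, 23]
r6 m[sprk→φ1] = [5, 5]
r6 m[sprk→φ7] = [18, 22]
r6 m[fog→φ3] = [8, 6]
r6 m[fog→φ5] = [16, 13]
r7 m[φ0→wet] = [22, 19]
r7 m[φ0→sprk] = [4, 2]
r7 m[φ1→sun] = [6, 7]
r7 m[φ1→sprk] = [14, 20]
r7 m[φ2→sun] = [5, 1]
r7 m[φ2→cld] = [19, 20]
r7 m[φ3→sun] = [11, 11]
r7 m[φ3→fog] = [16, 13]
r7 m[φ4→sun] = [5, 0]
r7 m[φ5→fog] = [8, 6]
r7 m[φ6→wet] = [5, 0]
r7 m[φ7→sprk] = [1, 3]
r7 m[wet→φ0] = [5, 0]
r7 m[wet→φ6] = [16, 13]
r7 m[sun→φ1] = [21, 12]
r7 m[sun→φ2] = [22, 18]
r7 m[sun→φ3] = [16, 8]
r7 m[sun→φ4] = [22, 19]
r7 m[cld→φ2] = [0, 0]
r7 m[sprk→φ0] = [15, 23]
r7 m[sprk→φ1] = [5, 5]
r7 m[sprk→φ7] = [18, 22]
r7 m[fog→φ3] = [8, 6]
r7 m[fog→φ5] = [16, 13]
r8 m[φ0→wet] = [22, 19]
r8 m[φ0→sprk] = [4, 2]
r8 m[φ1→sun] = [6, 7]
r8 m[φ1→sprk] = [14, 20]
r8 m[φ2→sun] = [5, 1]
r8 m[φ2→cld] = [19, 20]
r8 m[φ3→sun] = [11, 11]
r8 m[φ3→fog] = [16, 13]
r8 m[φ4→sun] = [5, 0]
r8 m[φ5→fog] = [8, 6]
r8 m[φ6→wet] = [5, 0]
r8 m[φ7→sprk] = [1, 3]
r8 m[wet→φ0] = [5, 0]
r8 m[wet→φ6] = [22, 19]
r8 m[sun→φ1] = [21, 12]
r8 m[sun→φ2] = [22, 18]
r8 m[sun→φ3] = [16, 8]
r8 m[sun→φ4] = [22, 19]
r8 m[cld→φ2] = [0, 0]
r8 m[sprk→φ0] = [15, 23]
r8 m[sprk→φ1] = [5, 5]
r8 m[sprk→φ7] = [18, 22]
r8 m[fog→φ3] = [8, 6]
r8 m[fog→φ5] = [16, 13]
r9 m[φ0→wet] = [22, 19]
r9 m[φ0→sprk] = [4, 2]
r9 m[φ1→sun] = [6, 7]
r9 m[φ1→sprk] = [14, 20]
r9 m[φ2→sun] = [5, 1]
r9 m[φ2→cld] = [19, 20]
r9 m[φ3→sun] = [11, 11]
r9 m[φ3→fog] = [16, 13]
r9 m[φ4→sun] = [5, 0]
r9 m[φ5→fog] = [8, 6]
r9 m[φ6→wet] = [5, 0]
r9 m[φ7→sprk] = [1, 3]
r9 m[wet→φ0] = [5, 0]
r9 m[wet→φ6] = [22, 19]
r9 m[sun→φ1] = [21, 12]
r9 m[sun→φ2] = [22, 18]
r9 m[sun→φ3] = [16, 8]
r9 m[sun→φ4] = [22, 19]
r9 m[cld→φ2] = [0, 0]
r9 m[sprk→φ0] = [15, 23]
r9 m[sprk→φ1] = [5, 5]
r9 m[sprk→φ7] = [18, 22]
r9 m[fog→φ3] = [8, 6]
r9 m[fog→φ5] = [16, 13]
fixed point reached at round 9
traceback from wet: (wet=1, sun=1, cld=0, sprk=0, fog=1), score=19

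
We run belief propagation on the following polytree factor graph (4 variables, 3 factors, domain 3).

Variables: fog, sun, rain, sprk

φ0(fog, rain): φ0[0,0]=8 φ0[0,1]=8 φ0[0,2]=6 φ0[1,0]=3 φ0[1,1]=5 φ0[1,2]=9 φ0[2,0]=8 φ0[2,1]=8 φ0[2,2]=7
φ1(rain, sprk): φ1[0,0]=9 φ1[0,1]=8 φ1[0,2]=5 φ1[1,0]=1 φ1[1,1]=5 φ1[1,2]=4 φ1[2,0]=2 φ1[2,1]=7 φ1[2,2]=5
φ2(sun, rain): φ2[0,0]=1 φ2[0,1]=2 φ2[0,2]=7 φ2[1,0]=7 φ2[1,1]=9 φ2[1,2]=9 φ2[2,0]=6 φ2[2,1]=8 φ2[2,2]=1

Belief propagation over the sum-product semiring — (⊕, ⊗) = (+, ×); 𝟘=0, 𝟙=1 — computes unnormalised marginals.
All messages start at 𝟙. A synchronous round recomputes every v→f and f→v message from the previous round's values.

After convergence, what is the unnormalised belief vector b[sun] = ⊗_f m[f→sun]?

init: all messages = 𝟙 over 3 values
r1 m[φ0→fog] = [22, 17, 23]
r1 m[φ0→rain] = [19, 21, 22]
r1 m[φ1→rain] = [22, 10, 14]
r1 m[φ1→sprk] = [12, 20, 14]
r1 m[φ2→sun] = [10, 25, 15]
r1 m[φ2→rain] = [14, 19, 17]
r1 m[fog→φ0] = [1, 1, 1]
r1 m[sun→φ2] = [1, 1, 1]
r1 m[rain→φ0] = [1, 1, 1]
r1 m[rain→φ1] = [1, 1, 1]
r1 m[rain→φ2] = [1, 1, 1]
r1 m[sprk→φ1] = [1, 1, 1]
r2 m[φ0→fog] = [22, 17, 23]
r2 m[φ0→rain] = [19, 21, 22]
r2 m[φ1→rain] = [22, 10, 14]
r2 m[φ1→sprk] = [12, 20, 14]
r2 m[φ2→sun] = [10, 25, 15]
r2 m[φ2→rain] = [14, 19, 17]
r2 m[fog→φ0] = [1, 1, 1]
r2 m[sun→φ2] = [1, 1, 1]
r2 m[rain→φ0] = [308, 190, 238]
r2 m[rain→φ1] = [266, 399, 374]
r2 m[rain→φ2] = [418, 210, 308]
r2 m[sprk→φ1] = [1, 1, 1]
r3 m[φ0→fog] = [5412, 4016, 5650]
r3 m[φ0→rain] = [19, 21, 22]
r3 m[φ1→rain] = [22, 10, 14]
r3 m[φ1→sprk] = [3541, 6741, 4796]
r3 m[φ2→sun] = [2994, 7588, 4496]
r3 m[φ2→rain] = [14, 19, 17]
r3 m[fog→φ0] = [1, 1, 1]
r3 m[sun→φ2] = [1, 1, 1]
r3 m[rain→φ0] = [308, 190, 238]
r3 m[rain→φ1] = [266, 399, 374]
r3 m[rain→φ2] = [418, 210, 308]
r3 m[sprk→φ1] = [1, 1, 1]
r4 m[φ0→fog] = [5412, 4016, 5650]
r4 m[φ0→rain] = [19, 21, 22]
r4 m[φ1→rain] = [22, 10, 14]
r4 m[φ1→sprk] = [3541, 6741, 4796]
r4 m[φ2→sun] = [2994, 7588, 4496]
r4 m[φ2→rain] = [14, 19, 17]
r4 m[fog→φ0] = [1, 1, 1]
r4 m[sun→φ2] = [1, 1, 1]
r4 m[rain→φ0] = [308, 190, 238]
r4 m[rain→φ1] = [266, 399, 374]
r4 m[rain→φ2] = [418, 210, 308]
r4 m[sprk→φ1] = [1, 1, 1]
fixed point reached at round 4
b[sun] = ⊗ incoming = [2994, 7588, 4496]

b[sun] = [2994, 7588, 4496]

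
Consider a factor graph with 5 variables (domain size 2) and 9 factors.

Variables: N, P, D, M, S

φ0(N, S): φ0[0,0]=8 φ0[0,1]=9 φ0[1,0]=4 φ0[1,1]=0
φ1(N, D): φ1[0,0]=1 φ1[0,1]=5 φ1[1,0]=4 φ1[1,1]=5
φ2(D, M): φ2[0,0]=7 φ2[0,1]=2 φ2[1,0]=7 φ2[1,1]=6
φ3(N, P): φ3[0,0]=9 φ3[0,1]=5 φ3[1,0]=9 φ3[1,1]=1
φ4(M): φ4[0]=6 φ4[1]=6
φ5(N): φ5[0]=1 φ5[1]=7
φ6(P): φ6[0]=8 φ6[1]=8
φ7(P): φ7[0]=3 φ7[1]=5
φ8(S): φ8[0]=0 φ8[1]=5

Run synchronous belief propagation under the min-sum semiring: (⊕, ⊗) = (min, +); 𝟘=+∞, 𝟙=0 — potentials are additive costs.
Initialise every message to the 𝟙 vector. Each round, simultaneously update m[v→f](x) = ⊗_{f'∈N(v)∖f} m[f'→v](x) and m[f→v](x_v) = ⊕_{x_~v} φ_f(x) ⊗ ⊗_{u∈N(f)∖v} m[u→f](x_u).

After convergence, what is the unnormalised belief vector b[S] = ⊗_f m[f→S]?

b[S] = [36, 38]

init: all messages = 𝟙 over 2 values
r1 m[φ0→N] = [8, 0]
r1 m[φ0→S] = [4, 0]
r1 m[φ1→N] = [1, 4]
r1 m[φ1→D] = [1, 5]
r1 m[φ2→D] = [2, 6]
r1 m[φ2→M] = [7, 2]
r1 m[φ3→N] = [5, 1]
r1 m[φ3→P] = [9, 1]
r1 m[φ4→M] = [6, 6]
r1 m[φ5→N] = [1, 7]
r1 m[φ6→P] = [8, 8]
r1 m[φ7→P] = [3, 5]
r1 m[φ8→S] = [0, 5]
r1 m[N→φ0] = [0, 0]
r1 m[N→φ1] = [0, 0]
r1 m[N→φ3] = [0, 0]
r1 m[N→φ5] = [0, 0]
r1 m[P→φ3] = [0, 0]
r1 m[P→φ6] = [0, 0]
r1 m[P→φ7] = [0, 0]
r1 m[D→φ1] = [0, 0]
r1 m[D→φ2] = [0, 0]
r1 m[M→φ2] = [0, 0]
r1 m[M→φ4] = [0, 0]
r1 m[S→φ0] = [0, 0]
r1 m[S→φ8] = [0, 0]
r2 m[φ0→N] = [8, 0]
r2 m[φ0→S] = [4, 0]
r2 m[φ1→N] = [1, 4]
r2 m[φ1→D] = [1, 5]
r2 m[φ2→D] = [2, 6]
r2 m[φ2→M] = [7, 2]
r2 m[φ3→N] = [5, 1]
r2 m[φ3→P] = [9, 1]
r2 m[φ4→M] = [6, 6]
r2 m[φ5→N] = [1, 7]
r2 m[φ6→P] = [8, 8]
r2 m[φ7→P] = [3, 5]
r2 m[φ8→S] = [0, 5]
r2 m[N→φ0] = [7, 12]
r2 m[N→φ1] = [14, 8]
r2 m[N→φ3] = [10, 11]
r2 m[N→φ5] = [14, 5]
r2 m[P→φ3] = [11, 13]
r2 m[P→φ6] = [12, 6]
r2 m[P→φ7] = [17, 9]
r2 m[D→φ1] = [2, 6]
r2 m[D→φ2] = [1, 5]
r2 m[M→φ2] = [6, 6]
r2 m[M→φ4] = [7, 2]
r2 m[S→φ0] = [0, 5]
r2 m[S→φ8] = [4, 0]
r3 m[φ0→N] = [8, 4]
r3 m[φ0→S] = [15, 12]
r3 m[φ1→N] = [3, 6]
r3 m[φ1→D] = [12, 13]
r3 m[φ2→D] = [8, 12]
r3 m[φ2→M] = [8, 3]
r3 m[φ3→N] = [18, 14]
r3 m[φ3→P] = [19, 12]
r3 m[φ4→M] = [6, 6]
r3 m[φ5→N] = [1, 7]
r3 m[φ6→P] = [8, 8]
r3 m[φ7→P] = [3, 5]
r3 m[φ8→S] = [0, 5]
r3 m[N→φ0] = [7, 12]
r3 m[N→φ1] = [14, 8]
r3 m[N→φ3] = [10, 11]
r3 m[N→φ5] = [14, 5]
r3 m[P→φ3] = [11, 13]
r3 m[P→φ6] = [12, 6]
r3 m[P→φ7] = [17, 9]
r3 m[D→φ1] = [2, 6]
r3 m[D→φ2] = [1, 5]
r3 m[M→φ2] = [6, 6]
r3 m[M→φ4] = [7, 2]
r3 m[S→φ0] = [0, 5]
r3 m[S→φ8] = [4, 0]
r4 m[φ0→N] = [8, 4]
r4 m[φ0→S] = [15, 12]
r4 m[φ1→N] = [3, 6]
r4 m[φ1→D] = [12, 13]
r4 m[φ2→D] = [8, 12]
r4 m[φ2→M] = [8, 3]
r4 m[φ3→N] = [18, 14]
r4 m[φ3→P] = [19, 12]
r4 m[φ4→M] = [6, 6]
r4 m[φ5→N] = [1, 7]
r4 m[φ6→P] = [8, 8]
r4 m[φ7→P] = [3, 5]
r4 m[φ8→S] = [0, 5]
r4 m[N→φ0] = [22, 27]
r4 m[N→φ1] = [27, 25]
r4 m[N→φ3] = [12, 17]
r4 m[N→φ5] = [29, 24]
r4 m[P→φ3] = [11, 13]
r4 m[P→φ6] = [22, 17]
r4 m[P→φ7] = [27, 20]
r4 m[D→φ1] = [8, 12]
r4 m[D→φ2] = [12, 13]
r4 m[M→φ2] = [6, 6]
r4 m[M→φ4] = [8, 3]
r4 m[S→φ0] = [0, 5]
r4 m[S→φ8] = [15, 12]
r5 m[φ0→N] = [8, 4]
r5 m[φ0→S] = [30, 27]
r5 m[φ1→N] = [9, 12]
r5 m[φ1→D] = [28, 30]
r5 m[φ2→D] = [8, 12]
r5 m[φ2→M] = [19, 14]
r5 m[φ3→N] = [18, 14]
r5 m[φ3→P] = [21, 17]
r5 m[φ4→M] = [6, 6]
r5 m[φ5→N] = [1, 7]
r5 m[φ6→P] = [8, 8]
r5 m[φ7→P] = [3, 5]
r5 m[φ8→S] = [0, 5]
r5 m[N→φ0] = [22, 27]
r5 m[N→φ1] = [27, 25]
r5 m[N→φ3] = [12, 17]
r5 m[N→φ5] = [29, 24]
r5 m[P→φ3] = [11, 13]
r5 m[P→φ6] = [22, 17]
r5 m[P→φ7] = [27, 20]
r5 m[D→φ1] = [8, 12]
r5 m[D→φ2] = [12, 13]
r5 m[M→φ2] = [6, 6]
r5 m[M→φ4] = [8, 3]
r5 m[S→φ0] = [0, 5]
r5 m[S→φ8] = [15, 12]
r6 m[φ0→N] = [8, 4]
r6 m[φ0→S] = [30, 27]
r6 m[φ1→N] = [9, 12]
r6 m[φ1→D] = [28, 30]
r6 m[φ2→D] = [8, 12]
r6 m[φ2→M] = [19, 14]
r6 m[φ3→N] = [18, 14]
r6 m[φ3→P] = [21, 17]
r6 m[φ4→M] = [6, 6]
r6 m[φ5→N] = [1, 7]
r6 m[φ6→P] = [8, 8]
r6 m[φ7→P] = [3, 5]
r6 m[φ8→S] = [0, 5]
r6 m[N→φ0] = [28, 33]
r6 m[N→φ1] = [27, 25]
r6 m[N→φ3] = [18, 23]
r6 m[N→φ5] = [35, 30]
r6 m[P→φ3] = [11, 13]
r6 m[P→φ6] = [24, 22]
r6 m[P→φ7] = [29, 25]
r6 m[D→φ1] = [8, 12]
r6 m[D→φ2] = [28, 30]
r6 m[M→φ2] = [6, 6]
r6 m[M→φ4] = [19, 14]
r6 m[S→φ0] = [0, 5]
r6 m[S→φ8] = [30, 27]
r7 m[φ0→N] = [8, 4]
r7 m[φ0→S] = [36, 33]
r7 m[φ1→N] = [9, 12]
r7 m[φ1→D] = [28, 30]
r7 m[φ2→D] = [8, 12]
r7 m[φ2→M] = [35, 30]
r7 m[φ3→N] = [18, 14]
r7 m[φ3→P] = [27, 23]
r7 m[φ4→M] = [6, 6]
r7 m[φ5→N] = [1, 7]
r7 m[φ6→P] = [8, 8]
r7 m[φ7→P] = [3, 5]
r7 m[φ8→S] = [0, 5]
r7 m[N→φ0] = [28, 33]
r7 m[N→φ1] = [27, 25]
r7 m[N→φ3] = [18, 23]
r7 m[N→φ5] = [35, 30]
r7 m[P→φ3] = [11, 13]
r7 m[P→φ6] = [24, 22]
r7 m[P→φ7] = [29, 25]
r7 m[D→φ1] = [8, 12]
r7 m[D→φ2] = [28, 30]
r7 m[M→φ2] = [6, 6]
r7 m[M→φ4] = [19, 14]
r7 m[S→φ0] = [0, 5]
r7 m[S→φ8] = [30, 27]
r8 m[φ0→N] = [8, 4]
r8 m[φ0→S] = [36, 33]
r8 m[φ1→N] = [9, 12]
r8 m[φ1→D] = [28, 30]
r8 m[φ2→D] = [8, 12]
r8 m[φ2→M] = [35, 30]
r8 m[φ3→N] = [18, 14]
r8 m[φ3→P] = [27, 23]
r8 m[φ4→M] = [6, 6]
r8 m[φ5→N] = [1, 7]
r8 m[φ6→P] = [8, 8]
r8 m[φ7→P] = [3, 5]
r8 m[φ8→S] = [0, 5]
r8 m[N→φ0] = [28, 33]
r8 m[N→φ1] = [27, 25]
r8 m[N→φ3] = [18, 23]
r8 m[N→φ5] = [35, 30]
r8 m[P→φ3] = [11, 13]
r8 m[P→φ6] = [30, 28]
r8 m[P→φ7] = [35, 31]
r8 m[D→φ1] = [8, 12]
r8 m[D→φ2] = [28, 30]
r8 m[M→φ2] = [6, 6]
r8 m[M→φ4] = [35, 30]
r8 m[S→φ0] = [0, 5]
r8 m[S→φ8] = [36, 33]
r9 m[φ0→N] = [8, 4]
r9 m[φ0→S] = [36, 33]
r9 m[φ1→N] = [9, 12]
r9 m[φ1→D] = [28, 30]
r9 m[φ2→D] = [8, 12]
r9 m[φ2→M] = [35, 30]
r9 m[φ3→N] = [18, 14]
r9 m[φ3→P] = [27, 23]
r9 m[φ4→M] = [6, 6]
r9 m[φ5→N] = [1, 7]
r9 m[φ6→P] = [8, 8]
r9 m[φ7→P] = [3, 5]
r9 m[φ8→S] = [0, 5]
r9 m[N→φ0] = [28, 33]
r9 m[N→φ1] = [27, 25]
r9 m[N→φ3] = [18, 23]
r9 m[N→φ5] = [35, 30]
r9 m[P→φ3] = [11, 13]
r9 m[P→φ6] = [30, 28]
r9 m[P→φ7] = [35, 31]
r9 m[D→φ1] = [8, 12]
r9 m[D→φ2] = [28, 30]
r9 m[M→φ2] = [6, 6]
r9 m[M→φ4] = [35, 30]
r9 m[S→φ0] = [0, 5]
r9 m[S→φ8] = [36, 33]
fixed point reached at round 9
b[S] = ⊗ incoming = [36, 38]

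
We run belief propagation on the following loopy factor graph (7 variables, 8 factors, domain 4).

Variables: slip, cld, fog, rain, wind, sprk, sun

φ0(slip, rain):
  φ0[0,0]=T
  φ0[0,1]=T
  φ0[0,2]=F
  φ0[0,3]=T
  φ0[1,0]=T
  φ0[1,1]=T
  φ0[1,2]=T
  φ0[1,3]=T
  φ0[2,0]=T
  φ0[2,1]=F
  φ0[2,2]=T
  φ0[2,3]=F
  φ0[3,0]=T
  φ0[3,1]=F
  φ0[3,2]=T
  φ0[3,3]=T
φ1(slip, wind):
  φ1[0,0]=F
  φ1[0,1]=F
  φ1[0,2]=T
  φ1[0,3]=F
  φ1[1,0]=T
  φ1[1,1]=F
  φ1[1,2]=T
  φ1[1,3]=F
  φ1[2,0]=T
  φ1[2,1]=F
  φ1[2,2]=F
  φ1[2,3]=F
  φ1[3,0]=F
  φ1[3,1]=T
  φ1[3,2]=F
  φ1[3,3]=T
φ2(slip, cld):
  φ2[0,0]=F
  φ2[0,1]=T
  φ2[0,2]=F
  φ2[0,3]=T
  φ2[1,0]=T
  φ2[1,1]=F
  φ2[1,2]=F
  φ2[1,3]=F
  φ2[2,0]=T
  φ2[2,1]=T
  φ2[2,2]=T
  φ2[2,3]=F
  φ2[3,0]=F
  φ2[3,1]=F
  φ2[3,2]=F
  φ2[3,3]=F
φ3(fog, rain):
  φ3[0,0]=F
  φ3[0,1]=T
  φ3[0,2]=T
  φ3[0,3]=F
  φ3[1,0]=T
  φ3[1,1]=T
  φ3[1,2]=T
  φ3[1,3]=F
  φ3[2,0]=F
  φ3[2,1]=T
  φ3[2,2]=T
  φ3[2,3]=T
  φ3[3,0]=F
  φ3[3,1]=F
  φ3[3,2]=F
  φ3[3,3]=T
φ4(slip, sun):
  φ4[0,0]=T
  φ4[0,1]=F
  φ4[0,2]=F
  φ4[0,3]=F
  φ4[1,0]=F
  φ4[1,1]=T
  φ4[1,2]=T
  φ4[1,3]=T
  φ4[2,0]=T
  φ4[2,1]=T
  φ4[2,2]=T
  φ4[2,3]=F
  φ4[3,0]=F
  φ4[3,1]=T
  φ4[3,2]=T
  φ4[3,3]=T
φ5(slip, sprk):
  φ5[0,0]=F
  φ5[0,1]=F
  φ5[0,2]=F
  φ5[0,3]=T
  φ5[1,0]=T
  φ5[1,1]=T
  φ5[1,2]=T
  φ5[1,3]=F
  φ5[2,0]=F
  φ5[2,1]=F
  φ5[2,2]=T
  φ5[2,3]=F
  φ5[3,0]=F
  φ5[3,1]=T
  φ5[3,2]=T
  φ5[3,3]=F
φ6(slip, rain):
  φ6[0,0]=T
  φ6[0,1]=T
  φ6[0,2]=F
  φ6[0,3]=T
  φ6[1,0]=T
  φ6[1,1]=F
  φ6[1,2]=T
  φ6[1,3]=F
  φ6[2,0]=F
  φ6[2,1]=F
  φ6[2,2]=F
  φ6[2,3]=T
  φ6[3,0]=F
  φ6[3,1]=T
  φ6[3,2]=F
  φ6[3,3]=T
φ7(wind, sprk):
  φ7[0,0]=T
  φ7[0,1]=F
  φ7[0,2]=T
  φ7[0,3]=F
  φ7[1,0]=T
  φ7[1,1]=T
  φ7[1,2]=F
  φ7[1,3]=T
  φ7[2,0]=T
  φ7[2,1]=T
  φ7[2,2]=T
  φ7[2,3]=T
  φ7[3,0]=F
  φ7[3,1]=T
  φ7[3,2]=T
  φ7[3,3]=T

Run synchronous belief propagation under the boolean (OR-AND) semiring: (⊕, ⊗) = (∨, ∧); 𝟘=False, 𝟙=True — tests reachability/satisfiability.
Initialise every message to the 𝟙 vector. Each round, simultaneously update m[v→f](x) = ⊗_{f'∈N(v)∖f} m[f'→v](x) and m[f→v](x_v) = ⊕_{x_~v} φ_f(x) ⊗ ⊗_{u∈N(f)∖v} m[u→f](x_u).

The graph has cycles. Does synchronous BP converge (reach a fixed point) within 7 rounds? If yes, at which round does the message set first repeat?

init: all messages = 𝟙 over 4 values
r1 m[φ0→slip] = [T, T, T, T]
r1 m[φ0→rain] = [T, T, T, T]
r1 m[φ1→slip] = [T, T, T, T]
r1 m[φ1→wind] = [T, T, T, T]
r1 m[φ2→slip] = [T, T, T, F]
r1 m[φ2→cld] = [T, T, T, T]
r1 m[φ3→fog] = [T, T, T, T]
r1 m[φ3→rain] = [T, T, T, T]
r1 m[φ4→slip] = [T, T, T, T]
r1 m[φ4→sun] = [T, T, T, T]
r1 m[φ5→slip] = [T, T, T, T]
r1 m[φ5→sprk] = [T, T, T, T]
r1 m[φ6→slip] = [T, T, T, T]
r1 m[φ6→rain] = [T, T, T, T]
r1 m[φ7→wind] = [T, T, T, T]
r1 m[φ7→sprk] = [T, T, T, T]
r1 m[slip→φ0] = [T, T, T, T]
r1 m[slip→φ1] = [T, T, T, T]
r1 m[slip→φ2] = [T, T, T, T]
r1 m[slip→φ4] = [T, T, T, T]
r1 m[slip→φ5] = [T, T, T, T]
r1 m[slip→φ6] = [T, T, T, T]
r1 m[cld→φ2] = [T, T, T, T]
r1 m[fog→φ3] = [T, T, T, T]
r1 m[rain→φ0] = [T, T, T, T]
r1 m[rain→φ3] = [T, T, T, T]
r1 m[rain→φ6] = [T, T, T, T]
r1 m[wind→φ1] = [T, T, T, T]
r1 m[wind→φ7] = [T, T, T, T]
r1 m[sprk→φ5] = [T, T, T, T]
r1 m[sprk→φ7] = [T, T, T, T]
r1 m[sun→φ4] = [T, T, T, T]
r2 m[φ0→slip] = [T, T, T, T]
r2 m[φ0→rain] = [T, T, T, T]
r2 m[φ1→slip] = [T, T, T, T]
r2 m[φ1→wind] = [T, T, T, T]
r2 m[φ2→slip] = [T, T, T, F]
r2 m[φ2→cld] = [T, T, T, T]
r2 m[φ3→fog] = [T, T, T, T]
r2 m[φ3→rain] = [T, T, T, T]
r2 m[φ4→slip] = [T, T, T, T]
r2 m[φ4→sun] = [T, T, T, T]
r2 m[φ5→slip] = [T, T, T, T]
r2 m[φ5→sprk] = [T, T, T, T]
r2 m[φ6→slip] = [T, T, T, T]
r2 m[φ6→rain] = [T, T, T, T]
r2 m[φ7→wind] = [T, T, T, T]
r2 m[φ7→sprk] = [T, T, T, T]
r2 m[slip→φ0] = [T, T, T, F]
r2 m[slip→φ1] = [T, T, T, F]
r2 m[slip→φ2] = [T, T, T, T]
r2 m[slip→φ4] = [T, T, T, F]
r2 m[slip→φ5] = [T, T, T, F]
r2 m[slip→φ6] = [T, T, T, F]
r2 m[cld→φ2] = [T, T, T, T]
r2 m[fog→φ3] = [T, T, T, T]
r2 m[rain→φ0] = [T, T, T, T]
r2 m[rain→φ3] = [T, T, T, T]
r2 m[rain→φ6] = [T, T, T, T]
r2 m[wind→φ1] = [T, T, T, T]
r2 m[wind→φ7] = [T, T, T, T]
r2 m[sprk→φ5] = [T, T, T, T]
r2 m[sprk→φ7] = [T, T, T, T]
r2 m[sun→φ4] = [T, T, T, T]
r3 m[φ0→slip] = [T, T, T, T]
r3 m[φ0→rain] = [T, T, T, T]
r3 m[φ1→slip] = [T, T, T, T]
r3 m[φ1→wind] = [T, F, T, F]
r3 m[φ2→slip] = [T, T, T, F]
r3 m[φ2→cld] = [T, T, T, T]
r3 m[φ3→fog] = [T, T, T, T]
r3 m[φ3→rain] = [T, T, T, T]
r3 m[φ4→slip] = [T, T, T, T]
r3 m[φ4→sun] = [T, T, T, T]
r3 m[φ5→slip] = [T, T, T, T]
r3 m[φ5→sprk] = [T, T, T, T]
r3 m[φ6→slip] = [T, T, T, T]
r3 m[φ6→rain] = [T, T, T, T]
r3 m[φ7→wind] = [T, T, T, T]
r3 m[φ7→sprk] = [T, T, T, T]
r3 m[slip→φ0] = [T, T, T, F]
r3 m[slip→φ1] = [T, T, T, F]
r3 m[slip→φ2] = [T, T, T, T]
r3 m[slip→φ4] = [T, T, T, F]
r3 m[slip→φ5] = [T, T, T, F]
r3 m[slip→φ6] = [T, T, T, F]
r3 m[cld→φ2] = [T, T, T, T]
r3 m[fog→φ3] = [T, T, T, T]
r3 m[rain→φ0] = [T, T, T, T]
r3 m[rain→φ3] = [T, T, T, T]
r3 m[rain→φ6] = [T, T, T, T]
r3 m[wind→φ1] = [T, T, T, T]
r3 m[wind→φ7] = [T, T, T, T]
r3 m[sprk→φ5] = [T, T, T, T]
r3 m[sprk→φ7] = [T, T, T, T]
r3 m[sun→φ4] = [T, T, T, T]
r4 m[φ0→slip] = [T, T, T, T]
r4 m[φ0→rain] = [T, T, T, T]
r4 m[φ1→slip] = [T, T, T, T]
r4 m[φ1→wind] = [T, F, T, F]
r4 m[φ2→slip] = [T, T, T, F]
r4 m[φ2→cld] = [T, T, T, T]
r4 m[φ3→fog] = [T, T, T, T]
r4 m[φ3→rain] = [T, T, T, T]
r4 m[φ4→slip] = [T, T, T, T]
r4 m[φ4→sun] = [T, T, T, T]
r4 m[φ5→slip] = [T, T, T, T]
r4 m[φ5→sprk] = [T, T, T, T]
r4 m[φ6→slip] = [T, T, T, T]
r4 m[φ6→rain] = [T, T, T, T]
r4 m[φ7→wind] = [T, T, T, T]
r4 m[φ7→sprk] = [T, T, T, T]
r4 m[slip→φ0] = [T, T, T, F]
r4 m[slip→φ1] = [T, T, T, F]
r4 m[slip→φ2] = [T, T, T, T]
r4 m[slip→φ4] = [T, T, T, F]
r4 m[slip→φ5] = [T, T, T, F]
r4 m[slip→φ6] = [T, T, T, F]
r4 m[cld→φ2] = [T, T, T, T]
r4 m[fog→φ3] = [T, T, T, T]
r4 m[rain→φ0] = [T, T, T, T]
r4 m[rain→φ3] = [T, T, T, T]
r4 m[rain→φ6] = [T, T, T, T]
r4 m[wind→φ1] = [T, T, T, T]
r4 m[wind→φ7] = [T, F, T, F]
r4 m[sprk→φ5] = [T, T, T, T]
r4 m[sprk→φ7] = [T, T, T, T]
r4 m[sun→φ4] = [T, T, T, T]
r5 m[φ0→slip] = [T, T, T, T]
r5 m[φ0→rain] = [T, T, T, T]
r5 m[φ1→slip] = [T, T, T, T]
r5 m[φ1→wind] = [T, F, T, F]
r5 m[φ2→slip] = [T, T, T, F]
r5 m[φ2→cld] = [T, T, T, T]
r5 m[φ3→fog] = [T, T, T, T]
r5 m[φ3→rain] = [T, T, T, T]
r5 m[φ4→slip] = [T, T, T, T]
r5 m[φ4→sun] = [T, T, T, T]
r5 m[φ5→slip] = [T, T, T, T]
r5 m[φ5→sprk] = [T, T, T, T]
r5 m[φ6→slip] = [T, T, T, T]
r5 m[φ6→rain] = [T, T, T, T]
r5 m[φ7→wind] = [T, T, T, T]
r5 m[φ7→sprk] = [T, T, T, T]
r5 m[slip→φ0] = [T, T, T, F]
r5 m[slip→φ1] = [T, T, T, F]
r5 m[slip→φ2] = [T, T, T, T]
r5 m[slip→φ4] = [T, T, T, F]
r5 m[slip→φ5] = [T, T, T, F]
r5 m[slip→φ6] = [T, T, T, F]
r5 m[cld→φ2] = [T, T, T, T]
r5 m[fog→φ3] = [T, T, T, T]
r5 m[rain→φ0] = [T, T, T, T]
r5 m[rain→φ3] = [T, T, T, T]
r5 m[rain→φ6] = [T, T, T, T]
r5 m[wind→φ1] = [T, T, T, T]
r5 m[wind→φ7] = [T, F, T, F]
r5 m[sprk→φ5] = [T, T, T, T]
r5 m[sprk→φ7] = [T, T, T, T]
r5 m[sun→φ4] = [T, T, T, T]
fixed point reached at round 5
messages reach a fixed point at round 5

CONVERGED at round 5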